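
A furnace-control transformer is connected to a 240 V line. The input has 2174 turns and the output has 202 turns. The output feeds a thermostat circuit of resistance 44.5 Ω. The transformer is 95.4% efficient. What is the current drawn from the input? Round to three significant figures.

I_in ≈ 0.0488 A

V_out = 240 × 202/2174 = 22.300 V.
I_out = V_out/R = 22.300/44.5 = 0.50112 A.
P_out = V_out I_out = 22.300 × 0.50112 = 11.175 W.
P_in = P_out/η = 11.175/0.954 = 11.714 W.
I_in = P_in/V_in = 11.714/240 = 0.0488 A.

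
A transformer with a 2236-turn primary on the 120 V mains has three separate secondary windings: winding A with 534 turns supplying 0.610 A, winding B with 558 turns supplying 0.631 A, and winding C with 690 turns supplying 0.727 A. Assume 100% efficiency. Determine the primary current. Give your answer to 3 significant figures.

I_p ≈ 0.527 A

V_A = 120 × 534/2236 = 28.658 V; V_B = 120 × 558/2236 = 29.946 V; V_C = 120 × 690/2236 = 37.030 V.
P_out = V_A I_A + V_B I_B + V_C I_C = 28.658×0.610 + 29.946×0.631 + 37.030×0.727 = 17.482 + 18.896 + 26.921 = 63.299 W.
Ideal ⇒ P_in = P_out, so I_p = P_out/V_p = 63.299/120 = 0.527 A.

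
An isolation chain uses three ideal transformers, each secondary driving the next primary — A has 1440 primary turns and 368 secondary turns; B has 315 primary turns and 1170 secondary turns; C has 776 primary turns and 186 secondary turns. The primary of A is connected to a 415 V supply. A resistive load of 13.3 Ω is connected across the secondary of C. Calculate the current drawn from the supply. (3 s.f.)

I_supply ≈ 1.62 A

After A: V = 415.00 × 368/1440 = 106.06 V.
After B: V = 106.06 × 1170/315 = 393.92 V.
After C: V = 393.92 × 186/776 = 94.419 V.
I_load = 94.419/13.3 = 7.0992 A, so P_out = 94.419 × 7.0992 = 670.30 W.
All ideal ⇒ P_in = P_out, so I_supply = 670.30/415 = 1.62 A.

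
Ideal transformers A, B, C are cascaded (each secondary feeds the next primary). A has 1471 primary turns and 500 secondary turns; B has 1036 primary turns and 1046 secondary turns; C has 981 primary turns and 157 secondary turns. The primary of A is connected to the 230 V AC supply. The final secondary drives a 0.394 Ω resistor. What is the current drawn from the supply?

I_supply ≈ 1.76 A

After A: V = 230.00 × 500/1471 = 78.178 V.
After B: V = 78.178 × 1046/1036 = 78.933 V.
After C: V = 78.933 × 157/981 = 12.632 V.
I_load = 12.632/0.394 = 32.062 A, so P_out = 12.632 × 32.062 = 405.02 W.
All ideal ⇒ P_in = P_out, so I_supply = 405.02/230 = 1.76 A.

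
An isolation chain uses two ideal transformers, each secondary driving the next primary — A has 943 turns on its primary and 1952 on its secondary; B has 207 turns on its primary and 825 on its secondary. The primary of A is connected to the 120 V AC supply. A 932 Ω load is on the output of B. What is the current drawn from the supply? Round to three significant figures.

I_supply ≈ 8.76 A

After A: V = 120.00 × 1952/943 = 248.40 V.
After B: V = 248.40 × 825/207 = 989.99 V.
I_load = 989.99/932 = 1.0622 A, so P_out = 989.99 × 1.0622 = 1051.6 W.
All ideal ⇒ P_in = P_out, so I_supply = 1051.6/120 = 8.76 A.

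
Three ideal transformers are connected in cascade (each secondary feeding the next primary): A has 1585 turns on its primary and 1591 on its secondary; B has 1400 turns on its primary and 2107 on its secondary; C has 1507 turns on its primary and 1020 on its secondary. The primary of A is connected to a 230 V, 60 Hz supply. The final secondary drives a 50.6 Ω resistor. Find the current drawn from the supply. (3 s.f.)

Secondary of A: V = 230.00 × 1591/1585 = 230.87 V.
Secondary of B: V = 230.87 × 2107/1400 = 347.46 V.
Secondary of C: V = 347.46 × 1020/1507 = 235.18 V.
I_load = 235.18/50.6 = 4.6477 A, so P_out = 235.18 × 4.6477 = 1093.0 W.
All ideal ⇒ P_in = P_out, so I_supply = 1093.0/230 = 4.75 A.

I_supply ≈ 4.75 A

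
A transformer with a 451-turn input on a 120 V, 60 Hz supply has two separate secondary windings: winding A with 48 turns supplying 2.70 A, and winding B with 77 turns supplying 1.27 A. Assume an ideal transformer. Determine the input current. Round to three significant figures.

V_A = 120 × 48/451 = 12.772 V; V_B = 120 × 77/451 = 20.488 V.
P_out = V_A I_A + V_B I_B = 12.772×2.70 + 20.488×1.27 = 34.483 + 26.020 = 60.503 W.
Ideal ⇒ P_in = P_out, so I_in = P_out/V_in = 60.503/120 = 0.504 A.

I_in ≈ 0.504 A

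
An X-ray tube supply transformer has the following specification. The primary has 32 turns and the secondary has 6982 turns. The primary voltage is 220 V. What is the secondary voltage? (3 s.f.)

V_s/V_p = N_s/N_p, so V_s = 220 × 6982/32 = 48000 V.

V_s ≈ 48000 V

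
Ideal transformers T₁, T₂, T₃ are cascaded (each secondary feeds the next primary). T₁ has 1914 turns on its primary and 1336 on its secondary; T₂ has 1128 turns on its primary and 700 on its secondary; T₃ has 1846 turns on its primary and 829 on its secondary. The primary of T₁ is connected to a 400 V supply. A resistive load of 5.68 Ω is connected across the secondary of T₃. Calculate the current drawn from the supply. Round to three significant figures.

Secondary of T₁: V = 400.00 × 1336/1914 = 279.21 V.
Secondary of T₂: V = 279.21 × 700/1128 = 173.27 V.
Secondary of T₃: V = 173.27 × 829/1846 = 77.810 V.
I_load = 77.810/5.68 = 13.699 A, so P_out = 77.810 × 13.699 = 1065.9 W.
All ideal ⇒ P_in = P_out, so I_supply = 1065.9/400 = 2.66 A.

I_supply ≈ 2.66 A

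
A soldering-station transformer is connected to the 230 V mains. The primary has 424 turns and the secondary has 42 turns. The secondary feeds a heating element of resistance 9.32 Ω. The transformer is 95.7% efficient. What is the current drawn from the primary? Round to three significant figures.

I_p ≈ 0.253 A

V_s = 230 × 42/424 = 22.783 V.
I_s = V_s/R = 22.783/9.32 = 2.4445 A.
P_out = V_s I_s = 22.783 × 2.4445 = 55.694 W.
P_in = P_out/η = 55.694/0.957 = 58.196 W.
I_p = P_in/V_p = 58.196/230 = 0.253 A.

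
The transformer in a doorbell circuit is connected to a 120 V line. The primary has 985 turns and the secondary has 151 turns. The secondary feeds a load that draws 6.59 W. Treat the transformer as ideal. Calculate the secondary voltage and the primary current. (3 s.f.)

V_s = V_p × N_s/N_p = 120 × 151/985 = 18.396 V.
I_s = P/V_s = 6.59/18.396 = 0.35823 A.
I_p = I_s × N_s/N_p = 0.35823 × 151/985 = 0.0549 A.

V_s ≈ 18.4 V, I_p ≈ 0.0549 A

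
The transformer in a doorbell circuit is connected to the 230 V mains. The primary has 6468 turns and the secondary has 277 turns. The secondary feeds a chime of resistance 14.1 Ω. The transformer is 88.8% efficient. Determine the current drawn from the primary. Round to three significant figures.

V_s = 230 × 277/6468 = 9.8500 V.
I_s = V_s/R = 9.8500/14.1 = 0.69858 A.
P_out = V_s I_s = 9.8500 × 0.69858 = 6.8811 W.
P_in = P_out/η = 6.8811/0.888 = 7.7490 W.
I_p = P_in/V_p = 7.7490/230 = 0.0337 A.

I_p ≈ 0.0337 A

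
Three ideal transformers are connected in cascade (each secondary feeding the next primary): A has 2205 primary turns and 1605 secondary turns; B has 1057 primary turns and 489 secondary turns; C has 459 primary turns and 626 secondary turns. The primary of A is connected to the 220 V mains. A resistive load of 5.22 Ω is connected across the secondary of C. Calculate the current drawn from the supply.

Secondary of A: V = 220.00 × 1605/2205 = 160.14 V.
Secondary of B: V = 160.14 × 489/1057 = 74.084 V.
Secondary of C: V = 74.084 × 626/459 = 101.04 V.
I_load = 101.04/5.22 = 19.356 A, so P_out = 101.04 × 19.356 = 1955.7 W.
All ideal ⇒ P_in = P_out, so I_supply = 1955.7/220 = 8.89 A.

I_supply ≈ 8.89 A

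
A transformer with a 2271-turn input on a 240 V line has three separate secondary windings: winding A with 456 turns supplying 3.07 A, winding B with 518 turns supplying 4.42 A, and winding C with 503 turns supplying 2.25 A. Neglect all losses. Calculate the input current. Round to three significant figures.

I_in ≈ 2.12 A

V_A = 240 × 456/2271 = 48.190 V; V_B = 240 × 518/2271 = 54.742 V; V_C = 240 × 503/2271 = 53.157 V.
P_out = V_A I_A + V_B I_B + V_C I_C = 48.190×3.07 + 54.742×4.42 + 53.157×2.25 = 147.94 + 241.96 + 119.60 = 509.51 W.
Ideal ⇒ P_in = P_out, so I_in = P_out/V_in = 509.51/240 = 2.12 A.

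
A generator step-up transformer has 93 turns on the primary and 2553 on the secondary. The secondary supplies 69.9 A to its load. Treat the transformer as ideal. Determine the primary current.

I_p ≈ 1920 A

For an ideal transformer I_p/I_s = N_s/N_p, so I_p = 69.9 × 2553/93 = 1920 A.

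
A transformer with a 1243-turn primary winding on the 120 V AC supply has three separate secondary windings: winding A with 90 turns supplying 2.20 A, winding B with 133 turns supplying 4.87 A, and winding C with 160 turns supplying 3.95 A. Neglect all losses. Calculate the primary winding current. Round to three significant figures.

V_A = 120 × 90/1243 = 8.6887 V; V_B = 120 × 133/1243 = 12.840 V; V_C = 120 × 160/1243 = 15.447 V.
P_out = V_A I_A + V_B I_B + V_C I_C = 8.6887×2.20 + 12.840×4.87 + 15.447×3.95 = 19.115 + 62.530 + 61.014 = 142.66 W.
Ideal ⇒ P_in = P_out, so I_p = P_out/V_p = 142.66/120 = 1.19 A.

I_p ≈ 1.19 A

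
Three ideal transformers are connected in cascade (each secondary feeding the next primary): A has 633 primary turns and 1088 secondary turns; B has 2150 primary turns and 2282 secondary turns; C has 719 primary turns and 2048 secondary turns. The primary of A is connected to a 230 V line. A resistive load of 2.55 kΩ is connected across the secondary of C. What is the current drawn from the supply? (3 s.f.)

I_supply ≈ 2.44 A

After A: V = 230.00 × 1088/633 = 395.32 V.
After B: V = 395.32 × 2282/2150 = 419.59 V.
After C: V = 419.59 × 2048/719 = 1195.2 V.
I_load = 1195.2/2550 = 0.46870 A, so P_out = 1195.2 × 0.46870 = 560.17 W.
All ideal ⇒ P_in = P_out, so I_supply = 560.17/230 = 2.44 A.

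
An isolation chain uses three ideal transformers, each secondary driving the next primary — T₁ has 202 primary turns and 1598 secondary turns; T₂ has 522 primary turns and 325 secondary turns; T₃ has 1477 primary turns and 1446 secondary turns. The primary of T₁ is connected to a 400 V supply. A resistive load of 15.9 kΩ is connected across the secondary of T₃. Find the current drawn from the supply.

I_supply ≈ 0.585 A

Secondary of T₁: V = 400.00 × 1598/202 = 3164.4 V.
Secondary of T₂: V = 3164.4 × 325/522 = 1970.1 V.
Secondary of T₃: V = 1970.1 × 1446/1477 = 1928.8 V.
I_load = 1928.8/15900 = 0.12131 A, so P_out = 1928.8 × 0.12131 = 233.98 W.
All ideal ⇒ P_in = P_out, so I_supply = 233.98/400 = 0.585 A.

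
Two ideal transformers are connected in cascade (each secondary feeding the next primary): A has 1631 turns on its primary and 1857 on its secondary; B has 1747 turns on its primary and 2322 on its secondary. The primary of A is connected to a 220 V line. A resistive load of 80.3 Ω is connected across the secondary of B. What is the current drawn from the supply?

I_supply ≈ 6.27 A

Secondary of A: V = 220.00 × 1857/1631 = 250.48 V.
Secondary of B: V = 250.48 × 2322/1747 = 332.93 V.
I_load = 332.93/80.3 = 4.1460 A, so P_out = 332.93 × 4.1460 = 1380.3 W.
All ideal ⇒ P_in = P_out, so I_supply = 1380.3/220 = 6.27 A.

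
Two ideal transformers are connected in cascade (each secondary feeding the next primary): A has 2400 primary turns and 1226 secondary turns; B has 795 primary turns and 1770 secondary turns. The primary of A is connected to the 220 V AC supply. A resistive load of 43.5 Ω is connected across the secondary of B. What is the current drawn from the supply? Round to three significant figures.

Secondary of A: V = 220.00 × 1226/2400 = 112.38 V.
Secondary of B: V = 112.38 × 1770/795 = 250.21 V.
I_load = 250.21/43.5 = 5.7520 A, so P_out = 250.21 × 5.7520 = 1439.2 W.
All ideal ⇒ P_in = P_out, so I_supply = 1439.2/220 = 6.54 A.

I_supply ≈ 6.54 A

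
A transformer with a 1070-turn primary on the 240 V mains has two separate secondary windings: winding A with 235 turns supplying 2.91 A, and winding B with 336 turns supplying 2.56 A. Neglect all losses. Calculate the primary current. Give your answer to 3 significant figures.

V_A = 240 × 235/1070 = 52.710 V; V_B = 240 × 336/1070 = 75.364 V.
P_out = V_A I_A + V_B I_B = 52.710×2.91 + 75.364×2.56 = 153.39 + 192.93 = 346.32 W.
Ideal ⇒ P_in = P_out, so I_p = P_out/V_p = 346.32/240 = 1.44 A.

I_p ≈ 1.44 A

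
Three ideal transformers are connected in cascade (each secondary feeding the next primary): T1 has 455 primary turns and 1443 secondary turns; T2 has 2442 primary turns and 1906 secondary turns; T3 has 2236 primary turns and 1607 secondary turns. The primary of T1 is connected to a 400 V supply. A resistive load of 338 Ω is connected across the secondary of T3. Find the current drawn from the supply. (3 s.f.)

Secondary of T1: V = 400.00 × 1443/455 = 1268.6 V.
Secondary of T2: V = 1268.6 × 1906/2442 = 990.13 V.
Secondary of T3: V = 990.13 × 1607/2236 = 711.60 V.
I_load = 711.60/338 = 2.1053 A, so P_out = 711.60 × 2.1053 = 1498.2 W.
All ideal ⇒ P_in = P_out, so I_supply = 1498.2/400 = 3.75 A.

I_supply ≈ 3.75 A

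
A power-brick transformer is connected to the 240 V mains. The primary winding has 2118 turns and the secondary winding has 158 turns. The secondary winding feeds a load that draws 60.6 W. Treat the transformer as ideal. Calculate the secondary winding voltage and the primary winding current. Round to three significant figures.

V_s = V_p × N_s/N_p = 240 × 158/2118 = 17.904 V.
I_s = P/V_s = 60.6/17.904 = 3.3848 A.
I_p = I_s × N_s/N_p = 3.3848 × 158/2118 = 0.253 A.

V_s ≈ 17.9 V, I_p ≈ 0.253 A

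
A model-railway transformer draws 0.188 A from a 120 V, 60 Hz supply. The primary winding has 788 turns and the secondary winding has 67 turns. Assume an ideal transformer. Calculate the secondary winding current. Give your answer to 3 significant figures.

I_s ≈ 2.21 A

I_s/I_p = N_p/N_s, so I_s = 0.188 × 788/67 = 2.21 A.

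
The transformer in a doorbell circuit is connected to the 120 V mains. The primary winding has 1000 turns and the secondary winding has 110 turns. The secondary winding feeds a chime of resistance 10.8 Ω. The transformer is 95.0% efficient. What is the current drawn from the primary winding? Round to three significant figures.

V_s = 120 × 110/1000 = 13.200 V.
I_s = V_s/R = 13.200/10.8 = 1.2222 A.
P_out = V_s I_s = 13.200 × 1.2222 = 16.133 W.
P_in = P_out/η = 16.133/0.950 = 16.982 W.
I_p = P_in/V_p = 16.982/120 = 0.142 A.

I_p ≈ 0.142 A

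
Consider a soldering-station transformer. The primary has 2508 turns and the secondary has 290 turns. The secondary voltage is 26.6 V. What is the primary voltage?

V_p ≈ 230 V

V_p/V_s = N_p/N_s, so V_p = 26.6 × 2508/290 = 230 V.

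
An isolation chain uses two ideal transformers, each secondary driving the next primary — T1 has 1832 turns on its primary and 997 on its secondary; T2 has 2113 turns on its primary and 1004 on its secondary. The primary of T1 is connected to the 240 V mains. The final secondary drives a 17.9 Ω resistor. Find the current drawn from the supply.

After T1: V = 240.00 × 997/1832 = 130.61 V.
After T2: V = 130.61 × 1004/2113 = 62.060 V.
I_load = 62.060/17.9 = 3.4671 A, so P_out = 62.060 × 3.4671 = 215.17 W.
All ideal ⇒ P_in = P_out, so I_supply = 215.17/240 = 0.897 A.

I_supply ≈ 0.897 A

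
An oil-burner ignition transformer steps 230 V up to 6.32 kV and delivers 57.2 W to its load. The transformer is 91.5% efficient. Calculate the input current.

P_in = P_out/η = 57.2/0.915 = 62.514 W.
I_in = P_in/V_in = 62.514/230 = 0.272 A.

I_in ≈ 0.272 A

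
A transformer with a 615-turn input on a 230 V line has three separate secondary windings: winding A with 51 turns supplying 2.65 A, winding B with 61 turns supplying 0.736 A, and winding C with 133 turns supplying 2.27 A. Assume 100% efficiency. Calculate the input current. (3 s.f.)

I_in ≈ 0.784 A

V_A = 230 × 51/615 = 19.073 V; V_B = 230 × 61/615 = 22.813 V; V_C = 230 × 133/615 = 49.740 V.
P_out = V_A I_A + V_B I_B + V_C I_C = 19.073×2.65 + 22.813×0.736 + 49.740×2.27 = 50.544 + 16.790 + 112.91 = 180.24 W.
Ideal ⇒ P_in = P_out, so I_in = P_out/V_in = 180.24/230 = 0.784 A.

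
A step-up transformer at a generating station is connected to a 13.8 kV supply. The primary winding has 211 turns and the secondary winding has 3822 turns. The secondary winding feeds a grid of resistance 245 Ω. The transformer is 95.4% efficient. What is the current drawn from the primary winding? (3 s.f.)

I_p ≈ 19400 A

V_s = 13800 × 3822/211 = 249970 V.
I_s = V_s/R = 249970/245 = 1020.3 A.
P_out = V_s I_s = 249970 × 1020.3 = 2.5504×10^8 W.
P_in = P_out/η = 2.5504×10^8/0.954 = 2.6734×10^8 W.
I_p = P_in/V_p = 2.6734×10^8/13800 = 19400 A.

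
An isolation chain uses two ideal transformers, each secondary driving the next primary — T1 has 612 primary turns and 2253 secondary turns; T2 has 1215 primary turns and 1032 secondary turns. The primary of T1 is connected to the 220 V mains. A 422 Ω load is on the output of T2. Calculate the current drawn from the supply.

I_supply ≈ 5.10 A

After T1: V = 220.00 × 2253/612 = 809.90 V.
After T2: V = 809.90 × 1032/1215 = 687.92 V.
I_load = 687.92/422 = 1.6301 A, so P_out = 687.92 × 1.6301 = 1121.4 W.
All ideal ⇒ P_in = P_out, so I_supply = 1121.4/220 = 5.10 A.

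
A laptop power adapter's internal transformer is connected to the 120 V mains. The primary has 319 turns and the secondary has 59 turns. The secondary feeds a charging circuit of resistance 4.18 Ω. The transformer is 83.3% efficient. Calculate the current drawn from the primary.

I_p ≈ 1.18 A

V_s = 120 × 59/319 = 22.194 V.
I_s = V_s/R = 22.194/4.18 = 5.3097 A.
P_out = V_s I_s = 22.194 × 5.3097 = 117.84 W.
P_in = P_out/η = 117.84/0.833 = 141.47 W.
I_p = P_in/V_p = 141.47/120 = 1.18 A.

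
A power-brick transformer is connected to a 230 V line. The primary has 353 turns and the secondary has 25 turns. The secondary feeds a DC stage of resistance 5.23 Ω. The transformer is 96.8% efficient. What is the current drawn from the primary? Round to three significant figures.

I_p ≈ 0.228 A

V_s = 230 × 25/353 = 16.289 V.
I_s = V_s/R = 16.289/5.23 = 3.1145 A.
P_out = V_s I_s = 16.289 × 3.1145 = 50.732 W.
P_in = P_out/η = 50.732/0.968 = 52.409 W.
I_p = P_in/V_p = 52.409/230 = 0.228 A.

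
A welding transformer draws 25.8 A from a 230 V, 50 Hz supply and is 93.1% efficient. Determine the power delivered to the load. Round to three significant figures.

P_out ≈ 5520 W

P_in = V_p I_p = 230 × 25.8 = 5934.0 W.
P_out = η P_in = 0.931 × 5934.0 = 5520 W.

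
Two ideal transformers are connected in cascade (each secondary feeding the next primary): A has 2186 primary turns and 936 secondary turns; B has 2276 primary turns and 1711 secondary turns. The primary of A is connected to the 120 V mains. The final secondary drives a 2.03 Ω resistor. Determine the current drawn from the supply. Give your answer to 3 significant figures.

Secondary of A: V = 120.00 × 936/2186 = 51.382 V.
Secondary of B: V = 51.382 × 1711/2276 = 38.626 V.
I_load = 38.626/2.03 = 19.028 A, so P_out = 38.626 × 19.028 = 734.98 W.
All ideal ⇒ P_in = P_out, so I_supply = 734.98/120 = 6.12 A.

I_supply ≈ 6.12 A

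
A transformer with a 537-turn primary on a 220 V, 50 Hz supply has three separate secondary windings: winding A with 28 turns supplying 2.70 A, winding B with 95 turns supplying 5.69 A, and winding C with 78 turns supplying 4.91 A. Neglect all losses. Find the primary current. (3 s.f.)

V_A = 220 × 28/537 = 11.471 V; V_B = 220 × 95/537 = 38.920 V; V_C = 220 × 78/537 = 31.955 V.
P_out = V_A I_A + V_B I_B + V_C I_C = 11.471×2.70 + 38.920×5.69 + 31.955×4.91 = 30.972 + 221.45 + 156.90 = 409.33 W.
Ideal ⇒ P_in = P_out, so I_p = P_out/V_p = 409.33/220 = 1.86 A.

I_p ≈ 1.86 A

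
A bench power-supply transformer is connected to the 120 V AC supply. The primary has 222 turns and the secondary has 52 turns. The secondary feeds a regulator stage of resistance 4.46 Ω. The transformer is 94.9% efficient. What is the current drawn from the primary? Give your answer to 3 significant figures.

V_s = 120 × 52/222 = 28.108 V.
I_s = V_s/R = 28.108/4.46 = 6.3023 A.
P_out = V_s I_s = 28.108 × 6.3023 = 177.14 W.
P_in = P_out/η = 177.14/0.949 = 186.66 W.
I_p = P_in/V_p = 186.66/120 = 1.56 A.

I_p ≈ 1.56 A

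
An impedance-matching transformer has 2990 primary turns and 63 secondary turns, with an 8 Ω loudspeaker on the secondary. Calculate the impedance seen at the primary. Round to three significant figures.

Z_p = (N_p/N_s)² × Z_s = (2990/63)² × 8 = 18000 Ω.

Z_p ≈ 18000 Ω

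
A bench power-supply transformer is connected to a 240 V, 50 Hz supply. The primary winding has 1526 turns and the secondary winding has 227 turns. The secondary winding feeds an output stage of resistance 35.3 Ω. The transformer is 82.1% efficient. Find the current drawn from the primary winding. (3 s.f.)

V_s = 240 × 227/1526 = 35.701 V.
I_s = V_s/R = 35.701/35.3 = 1.0114 A.
P_out = V_s I_s = 35.701 × 1.0114 = 36.107 W.
P_in = P_out/η = 36.107/0.821 = 43.979 W.
I_p = P_in/V_p = 43.979/240 = 0.183 A.

I_p ≈ 0.183 A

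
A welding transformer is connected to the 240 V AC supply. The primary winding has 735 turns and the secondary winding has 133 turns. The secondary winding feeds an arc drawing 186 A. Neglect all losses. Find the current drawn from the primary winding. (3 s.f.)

I_p ≈ 33.7 A

For an ideal transformer I_p N_p = I_s N_s, so I_p = 186 × 133/735 = 33.7 A.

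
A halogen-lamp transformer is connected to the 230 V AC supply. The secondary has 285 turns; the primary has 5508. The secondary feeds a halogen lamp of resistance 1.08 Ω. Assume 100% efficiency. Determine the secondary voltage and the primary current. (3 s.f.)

V_s = V_p × N_s/N_p = 230 × 285/5508 = 11.901 V.
I_s = V_s/R = 11.901/1.08 = 11.019 A.
I_p = I_s × N_s/N_p = 11.019 × 285/5508 = 0.570 A.

V_s ≈ 11.9 V, I_p ≈ 0.570 A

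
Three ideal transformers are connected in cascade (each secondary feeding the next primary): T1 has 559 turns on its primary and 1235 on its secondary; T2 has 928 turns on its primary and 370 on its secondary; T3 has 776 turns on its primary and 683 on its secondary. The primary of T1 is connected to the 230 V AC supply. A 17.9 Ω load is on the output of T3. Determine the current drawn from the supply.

I_supply ≈ 7.72 A

After T1: V = 230.00 × 1235/559 = 508.14 V.
After T2: V = 508.14 × 370/928 = 202.60 V.
After T3: V = 202.60 × 683/776 = 178.32 V.
I_load = 178.32/17.9 = 9.9619 A, so P_out = 178.32 × 9.9619 = 1776.4 W.
All ideal ⇒ P_in = P_out, so I_supply = 1776.4/230 = 7.72 A.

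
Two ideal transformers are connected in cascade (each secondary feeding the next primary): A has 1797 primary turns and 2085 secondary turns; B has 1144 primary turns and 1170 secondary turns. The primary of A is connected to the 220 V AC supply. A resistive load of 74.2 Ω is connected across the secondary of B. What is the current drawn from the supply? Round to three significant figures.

I_supply ≈ 4.17 A

Secondary of A: V = 220.00 × 2085/1797 = 255.26 V.
Secondary of B: V = 255.26 × 1170/1144 = 261.06 V.
I_load = 261.06/74.2 = 3.5183 A, so P_out = 261.06 × 3.5183 = 918.50 W.
All ideal ⇒ P_in = P_out, so I_supply = 918.50/220 = 4.17 A.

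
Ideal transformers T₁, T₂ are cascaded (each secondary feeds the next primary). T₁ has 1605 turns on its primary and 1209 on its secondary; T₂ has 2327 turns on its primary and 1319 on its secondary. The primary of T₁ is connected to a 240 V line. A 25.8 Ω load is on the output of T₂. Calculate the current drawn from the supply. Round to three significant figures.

Secondary of T₁: V = 240.00 × 1209/1605 = 180.79 V.
Secondary of T₂: V = 180.79 × 1319/2327 = 102.47 V.
I_load = 102.47/25.8 = 3.9718 A, so P_out = 102.47 × 3.9718 = 407.01 W.
All ideal ⇒ P_in = P_out, so I_supply = 407.01/240 = 1.70 A.

I_supply ≈ 1.70 A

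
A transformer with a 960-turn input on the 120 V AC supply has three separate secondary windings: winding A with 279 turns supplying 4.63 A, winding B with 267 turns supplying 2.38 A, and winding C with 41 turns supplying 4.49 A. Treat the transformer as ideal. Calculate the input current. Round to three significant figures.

V_A = 120 × 279/960 = 34.875 V; V_B = 120 × 267/960 = 33.375 V; V_C = 120 × 41/960 = 5.1250 V.
P_out = V_A I_A + V_B I_B + V_C I_C = 34.875×4.63 + 33.375×2.38 + 5.1250×4.49 = 161.47 + 79.432 + 23.011 = 263.91 W.
Ideal ⇒ P_in = P_out, so I_in = P_out/V_in = 263.91/120 = 2.20 A.

I_in ≈ 2.20 A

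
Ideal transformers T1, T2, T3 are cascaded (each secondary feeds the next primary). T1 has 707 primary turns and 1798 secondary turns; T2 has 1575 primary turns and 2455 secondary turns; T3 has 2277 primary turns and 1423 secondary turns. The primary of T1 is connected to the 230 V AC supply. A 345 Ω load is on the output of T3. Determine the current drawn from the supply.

I_supply ≈ 4.09 A

Secondary of T1: V = 230.00 × 1798/707 = 584.92 V.
Secondary of T2: V = 584.92 × 2455/1575 = 911.74 V.
Secondary of T3: V = 911.74 × 1423/2277 = 569.78 V.
I_load = 569.78/345 = 1.6516 A, so P_out = 569.78 × 1.6516 = 941.03 W.
All ideal ⇒ P_in = P_out, so I_supply = 941.03/230 = 4.09 A.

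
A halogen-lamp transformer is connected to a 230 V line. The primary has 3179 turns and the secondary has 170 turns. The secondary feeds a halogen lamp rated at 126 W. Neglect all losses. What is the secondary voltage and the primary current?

V_s = V_p × N_s/N_p = 230 × 170/3179 = 12.299 V.
I_s = P/V_s = 126/12.299 = 10.244 A.
I_p = I_s × N_s/N_p = 10.244 × 170/3179 = 0.548 A.

V_s ≈ 12.3 V, I_p ≈ 0.548 A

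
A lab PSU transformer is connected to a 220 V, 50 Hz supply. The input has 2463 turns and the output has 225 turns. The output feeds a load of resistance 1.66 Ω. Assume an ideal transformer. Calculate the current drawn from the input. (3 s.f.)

I_in ≈ 1.11 A

V_out = V_in × N_out/N_in = 220 × 225/2463 = 20.097 V.
I_out = V_out/R = 20.097/1.66 = 12.107 A.
For an ideal transformer I_in N_in = I_out N_out, so I_in = 12.107 × 225/2463 = 1.11 A.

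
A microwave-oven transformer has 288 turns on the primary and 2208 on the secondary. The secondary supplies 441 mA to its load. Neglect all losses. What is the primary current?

I_p ≈ 3.38 A

For an ideal transformer I_p/I_s = N_s/N_p, so I_p = 0.441 × 2208/288 = 3.38 A.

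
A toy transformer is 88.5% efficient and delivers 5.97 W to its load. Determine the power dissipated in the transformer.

P_loss ≈ 0.776 W

P_in = P_out/η = 5.97/0.885 = 6.74576 W.
P_loss = P_in − P_out = 6.74576 − 5.97 = 0.776 W.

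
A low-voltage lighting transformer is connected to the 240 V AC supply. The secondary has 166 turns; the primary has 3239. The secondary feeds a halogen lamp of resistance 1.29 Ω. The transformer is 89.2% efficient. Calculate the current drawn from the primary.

V_s = 240 × 166/3239 = 12.300 V.
I_s = V_s/R = 12.300/1.29 = 9.5350 A.
P_out = V_s I_s = 12.300 × 9.5350 = 117.28 W.
P_in = P_out/η = 117.28/0.892 = 131.48 W.
I_p = P_in/V_p = 131.48/240 = 0.548 A.

I_p ≈ 0.548 A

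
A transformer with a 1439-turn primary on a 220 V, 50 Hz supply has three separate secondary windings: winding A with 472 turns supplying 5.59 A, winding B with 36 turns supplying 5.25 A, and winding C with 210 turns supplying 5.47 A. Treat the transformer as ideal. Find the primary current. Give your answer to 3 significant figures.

V_A = 220 × 472/1439 = 72.161 V; V_B = 220 × 36/1439 = 5.5038 V; V_C = 220 × 210/1439 = 32.106 V.
P_out = V_A I_A + V_B I_B + V_C I_C = 72.161×5.59 + 5.5038×5.25 + 32.106×5.47 = 403.38 + 28.895 + 175.62 = 607.89 W.
Ideal ⇒ P_in = P_out, so I_p = P_out/V_p = 607.89/220 = 2.76 A.

I_p ≈ 2.76 A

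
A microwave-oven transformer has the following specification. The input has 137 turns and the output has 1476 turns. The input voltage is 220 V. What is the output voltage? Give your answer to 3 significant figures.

V_out ≈ 2370 V

V_out/V_in = N_out/N_in, so V_out = 220 × 1476/137 = 2370 V.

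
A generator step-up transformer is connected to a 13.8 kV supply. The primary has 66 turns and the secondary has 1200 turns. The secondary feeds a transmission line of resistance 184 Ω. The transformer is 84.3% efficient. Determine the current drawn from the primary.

I_p ≈ 29400 A

V_s = 13800 × 1200/66 = 250910 V.
I_s = V_s/R = 250910/184 = 1363.6 A.
P_out = V_s I_s = 250910 × 1363.6 = 3.4215×10^8 W.
P_in = P_out/η = 3.4215×10^8/0.843 = 4.0587×10^8 W.
I_p = P_in/V_p = 4.0587×10^8/13800 = 29400 A.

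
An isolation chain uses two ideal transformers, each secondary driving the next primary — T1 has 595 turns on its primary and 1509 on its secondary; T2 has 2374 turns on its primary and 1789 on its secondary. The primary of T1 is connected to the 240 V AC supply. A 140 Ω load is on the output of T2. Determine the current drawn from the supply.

Secondary of T1: V = 240.00 × 1509/595 = 608.67 V.
Secondary of T2: V = 608.67 × 1789/2374 = 458.68 V.
I_load = 458.68/140 = 3.2763 A, so P_out = 458.68 × 3.2763 = 1502.8 W.
All ideal ⇒ P_in = P_out, so I_supply = 1502.8/240 = 6.26 A.

I_supply ≈ 6.26 A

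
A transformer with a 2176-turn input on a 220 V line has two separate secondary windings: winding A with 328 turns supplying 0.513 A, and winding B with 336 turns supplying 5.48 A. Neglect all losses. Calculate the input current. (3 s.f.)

I_in ≈ 0.924 A

V_A = 220 × 328/2176 = 33.162 V; V_B = 220 × 336/2176 = 33.971 V.
P_out = V_A I_A + V_B I_B = 33.162×0.513 + 33.971×5.48 = 17.012 + 186.16 = 203.17 W.
Ideal ⇒ P_in = P_out, so I_in = P_out/V_in = 203.17/220 = 0.924 A.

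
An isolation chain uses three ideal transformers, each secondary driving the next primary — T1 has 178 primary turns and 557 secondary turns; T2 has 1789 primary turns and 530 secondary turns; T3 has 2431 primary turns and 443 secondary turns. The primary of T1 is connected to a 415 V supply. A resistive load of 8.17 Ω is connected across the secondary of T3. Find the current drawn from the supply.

I_supply ≈ 1.45 A

After T1: V = 415.00 × 557/178 = 1298.6 V.
After T2: V = 1298.6 × 530/1789 = 384.72 V.
After T3: V = 384.72 × 443/2431 = 70.108 V.
I_load = 70.108/8.17 = 8.5812 A, so P_out = 70.108 × 8.5812 = 601.61 W.
All ideal ⇒ P_in = P_out, so I_supply = 601.61/415 = 1.45 A.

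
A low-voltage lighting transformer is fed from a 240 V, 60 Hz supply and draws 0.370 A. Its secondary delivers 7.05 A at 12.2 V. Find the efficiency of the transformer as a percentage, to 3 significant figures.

P_in = 240 × 0.370 = 88.8000 W.
P_out = 12.2 × 7.05 = 86.0100 W.
η = P_out/P_in = 86.0100/88.8000 = 0.969.

η ≈ 96.9%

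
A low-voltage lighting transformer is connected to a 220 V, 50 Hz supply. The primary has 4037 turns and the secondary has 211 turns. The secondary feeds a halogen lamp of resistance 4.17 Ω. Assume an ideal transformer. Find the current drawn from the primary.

V_s = V_p × N_s/N_p = 220 × 211/4037 = 11.499 V.
I_s = V_s/R = 11.499/4.17 = 2.7575 A.
For an ideal transformer I_p N_p = I_s N_s, so I_p = 2.7575 × 211/4037 = 0.144 A.

I_p ≈ 0.144 A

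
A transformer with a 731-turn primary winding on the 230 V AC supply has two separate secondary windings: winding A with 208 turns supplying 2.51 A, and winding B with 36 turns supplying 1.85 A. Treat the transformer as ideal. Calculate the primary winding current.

I_p ≈ 0.805 A

V_A = 230 × 208/731 = 65.445 V; V_B = 230 × 36/731 = 11.327 V.
P_out = V_A I_A + V_B I_B = 65.445×2.51 + 11.327×1.85 = 164.27 + 20.955 = 185.22 W.
Ideal ⇒ P_in = P_out, so I_p = P_out/V_p = 185.22/230 = 0.805 A.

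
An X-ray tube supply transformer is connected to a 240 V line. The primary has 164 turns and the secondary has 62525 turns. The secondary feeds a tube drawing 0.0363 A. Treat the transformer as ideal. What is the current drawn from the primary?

I_p ≈ 13.8 A

For an ideal transformer I_p N_p = I_s N_s, so I_p = 0.0363 × 62525/164 = 13.8 A.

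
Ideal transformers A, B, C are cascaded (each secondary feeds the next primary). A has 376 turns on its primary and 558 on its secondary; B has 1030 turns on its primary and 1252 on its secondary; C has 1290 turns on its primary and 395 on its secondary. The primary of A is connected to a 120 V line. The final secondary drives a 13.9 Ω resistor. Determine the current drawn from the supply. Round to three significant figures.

After A: V = 120.00 × 558/376 = 178.09 V.
After B: V = 178.09 × 1252/1030 = 216.47 V.
After C: V = 216.47 × 395/1290 = 66.283 V.
I_load = 66.283/13.9 = 4.7686 A, so P_out = 66.283 × 4.7686 = 316.07 W.
All ideal ⇒ P_in = P_out, so I_supply = 316.07/120 = 2.63 A.

I_supply ≈ 2.63 A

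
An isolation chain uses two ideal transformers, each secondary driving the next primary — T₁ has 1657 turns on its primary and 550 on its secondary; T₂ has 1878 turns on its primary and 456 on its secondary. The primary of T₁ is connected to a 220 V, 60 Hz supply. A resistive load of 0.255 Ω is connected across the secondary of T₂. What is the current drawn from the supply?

After T₁: V = 220.00 × 550/1657 = 73.024 V.
After T₂: V = 73.024 × 456/1878 = 17.731 V.
I_load = 17.731/0.255 = 69.533 A, so P_out = 17.731 × 69.533 = 1232.9 W.
All ideal ⇒ P_in = P_out, so I_supply = 1232.9/220 = 5.60 A.

I_supply ≈ 5.60 A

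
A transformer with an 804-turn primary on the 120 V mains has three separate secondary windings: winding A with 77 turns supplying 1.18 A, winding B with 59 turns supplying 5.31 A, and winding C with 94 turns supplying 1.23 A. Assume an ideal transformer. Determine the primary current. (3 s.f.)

V_A = 120 × 77/804 = 11.493 V; V_B = 120 × 59/804 = 8.8060 V; V_C = 120 × 94/804 = 14.030 V.
P_out = V_A I_A + V_B I_B + V_C I_C = 11.493×1.18 + 8.8060×5.31 + 14.030×1.23 = 13.561 + 46.760 + 17.257 = 77.578 W.
Ideal ⇒ P_in = P_out, so I_p = P_out/V_p = 77.578/120 = 0.646 A.

I_p ≈ 0.646 A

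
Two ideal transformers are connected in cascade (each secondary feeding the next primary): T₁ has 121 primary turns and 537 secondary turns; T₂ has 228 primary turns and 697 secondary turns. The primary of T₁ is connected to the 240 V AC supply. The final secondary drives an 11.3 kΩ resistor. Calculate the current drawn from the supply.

I_supply ≈ 3.91 A

After T₁: V = 240.00 × 537/121 = 1065.1 V.
After T₂: V = 1065.1 × 697/228 = 3256.1 V.
I_load = 3256.1/11300 = 0.28815 A, so P_out = 3256.1 × 0.28815 = 938.25 W.
All ideal ⇒ P_in = P_out, so I_supply = 938.25/240 = 3.91 A.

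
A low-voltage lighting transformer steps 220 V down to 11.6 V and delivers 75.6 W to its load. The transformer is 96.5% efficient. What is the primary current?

P_in = P_out/η = 75.6/0.965 = 78.342 W.
I_p = P_in/V_p = 78.342/220 = 0.356 A.

I_p ≈ 0.356 A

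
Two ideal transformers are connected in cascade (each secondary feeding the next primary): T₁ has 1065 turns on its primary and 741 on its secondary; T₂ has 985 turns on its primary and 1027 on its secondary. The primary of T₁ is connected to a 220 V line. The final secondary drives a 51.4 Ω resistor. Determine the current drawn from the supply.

I_supply ≈ 2.25 A

After T₁: V = 220.00 × 741/1065 = 153.07 V.
After T₂: V = 153.07 × 1027/985 = 159.60 V.
I_load = 159.60/51.4 = 3.1050 A, so P_out = 159.60 × 3.1050 = 495.55 W.
All ideal ⇒ P_in = P_out, so I_supply = 495.55/220 = 2.25 A.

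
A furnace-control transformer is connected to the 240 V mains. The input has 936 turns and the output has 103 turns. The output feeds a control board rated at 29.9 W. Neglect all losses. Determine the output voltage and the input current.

V_out = V_in × N_out/N_in = 240 × 103/936 = 26.410 V.
I_out = P/V_out = 29.9/26.410 = 1.1321 A.
I_in = I_out × N_out/N_in = 1.1321 × 103/936 = 0.125 A.

V_out ≈ 26.4 V, I_in ≈ 0.125 A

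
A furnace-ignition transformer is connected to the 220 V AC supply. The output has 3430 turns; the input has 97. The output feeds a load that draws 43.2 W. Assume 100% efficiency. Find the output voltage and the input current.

V_out = V_in × N_out/N_in = 220 × 3430/97 = 7779.4 V.
I_out = P/V_out = 43.2/7779.4 = 0.0055531 A.
I_in = I_out × N_out/N_in = 0.0055531 × 3430/97 = 0.196 A.

V_out ≈ 7780 V, I_in ≈ 0.196 A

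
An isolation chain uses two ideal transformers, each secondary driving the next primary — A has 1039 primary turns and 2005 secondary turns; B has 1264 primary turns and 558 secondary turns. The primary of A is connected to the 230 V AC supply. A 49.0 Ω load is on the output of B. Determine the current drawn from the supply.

I_supply ≈ 3.41 A

After A: V = 230.00 × 2005/1039 = 443.84 V.
After B: V = 443.84 × 558/1264 = 195.94 V.
I_load = 195.94/49.0 = 3.9987 A, so P_out = 195.94 × 3.9987 = 783.49 W.
All ideal ⇒ P_in = P_out, so I_supply = 783.49/230 = 3.41 A.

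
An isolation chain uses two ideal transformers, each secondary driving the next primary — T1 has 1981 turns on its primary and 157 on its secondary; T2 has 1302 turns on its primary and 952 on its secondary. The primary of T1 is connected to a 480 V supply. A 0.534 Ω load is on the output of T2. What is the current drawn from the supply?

I_supply ≈ 3.02 A

Secondary of T1: V = 480.00 × 157/1981 = 38.041 V.
Secondary of T2: V = 38.041 × 952/1302 = 27.815 V.
I_load = 27.815/0.534 = 52.088 A, so P_out = 27.815 × 52.088 = 1448.9 W.
All ideal ⇒ P_in = P_out, so I_supply = 1448.9/480 = 3.02 A.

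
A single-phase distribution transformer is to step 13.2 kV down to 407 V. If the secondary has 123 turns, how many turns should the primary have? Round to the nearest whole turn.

N_p/N_s = V_p/V_s, so N_p = 123 × 13200/407 = 3989.2 ≈ 3989 turns.

N_p = 3989 turns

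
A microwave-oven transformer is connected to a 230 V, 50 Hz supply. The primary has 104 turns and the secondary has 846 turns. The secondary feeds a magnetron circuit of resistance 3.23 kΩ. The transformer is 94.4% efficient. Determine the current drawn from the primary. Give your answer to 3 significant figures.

I_p ≈ 4.99 A

V_s = 230 × 846/104 = 1871.0 V.
I_s = V_s/R = 1871.0/3230 = 0.57925 A.
P_out = V_s I_s = 1871.0 × 0.57925 = 1083.7 W.
P_in = P_out/η = 1083.7/0.944 = 1148.0 W.
I_p = P_in/V_p = 1148.0/230 = 4.99 A.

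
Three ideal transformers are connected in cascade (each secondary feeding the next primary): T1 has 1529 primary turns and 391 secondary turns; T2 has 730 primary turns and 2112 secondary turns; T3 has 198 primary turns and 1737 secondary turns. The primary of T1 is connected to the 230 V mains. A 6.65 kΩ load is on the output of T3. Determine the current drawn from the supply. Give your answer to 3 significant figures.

After T1: V = 230.00 × 391/1529 = 58.816 V.
After T2: V = 58.816 × 2112/730 = 170.16 V.
After T3: V = 170.16 × 1737/198 = 1492.8 V.
I_load = 1492.8/6650 = 0.22448 A, so P_out = 1492.8 × 0.22448 = 335.11 W.
All ideal ⇒ P_in = P_out, so I_supply = 335.11/230 = 1.46 A.

I_supply ≈ 1.46 A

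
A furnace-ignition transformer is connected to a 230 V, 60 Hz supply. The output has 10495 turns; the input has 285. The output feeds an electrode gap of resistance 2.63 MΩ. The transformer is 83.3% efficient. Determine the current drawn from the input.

I_in ≈ 0.142 A

V_out = 230 × 10495/285 = 8469.6 V.
I_out = V_out/R = 8469.6/(2.63×10^6) = 0.0032204 A.
P_out = V_out I_out = 8469.6 × 0.0032204 = 27.276 W.
P_in = P_out/η = 27.276/0.833 = 32.744 W.
I_in = P_in/V_in = 32.744/230 = 0.142 A.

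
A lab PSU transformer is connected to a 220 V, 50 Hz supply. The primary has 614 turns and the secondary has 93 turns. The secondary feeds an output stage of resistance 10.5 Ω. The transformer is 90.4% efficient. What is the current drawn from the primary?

V_s = 220 × 93/614 = 33.322 V.
I_s = V_s/R = 33.322/10.5 = 3.1736 A.
P_out = V_s I_s = 33.322 × 3.1736 = 105.75 W.
P_in = P_out/η = 105.75/0.904 = 116.98 W.
I_p = P_in/V_p = 116.98/220 = 0.532 A.

I_p ≈ 0.532 A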